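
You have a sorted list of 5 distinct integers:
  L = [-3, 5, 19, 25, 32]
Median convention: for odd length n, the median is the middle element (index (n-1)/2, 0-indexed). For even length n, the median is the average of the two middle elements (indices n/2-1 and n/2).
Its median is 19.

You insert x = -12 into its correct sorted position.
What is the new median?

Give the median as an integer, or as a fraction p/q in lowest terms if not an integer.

Answer: 12

Derivation:
Old list (sorted, length 5): [-3, 5, 19, 25, 32]
Old median = 19
Insert x = -12
Old length odd (5). Middle was index 2 = 19.
New length even (6). New median = avg of two middle elements.
x = -12: 0 elements are < x, 5 elements are > x.
New sorted list: [-12, -3, 5, 19, 25, 32]
New median = 12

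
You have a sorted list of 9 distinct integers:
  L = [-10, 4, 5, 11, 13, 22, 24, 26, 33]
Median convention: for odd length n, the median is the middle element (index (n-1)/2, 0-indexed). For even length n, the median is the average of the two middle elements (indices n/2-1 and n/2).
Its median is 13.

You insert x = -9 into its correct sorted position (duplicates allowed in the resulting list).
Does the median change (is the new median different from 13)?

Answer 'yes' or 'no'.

Answer: yes

Derivation:
Old median = 13
Insert x = -9
New median = 12
Changed? yes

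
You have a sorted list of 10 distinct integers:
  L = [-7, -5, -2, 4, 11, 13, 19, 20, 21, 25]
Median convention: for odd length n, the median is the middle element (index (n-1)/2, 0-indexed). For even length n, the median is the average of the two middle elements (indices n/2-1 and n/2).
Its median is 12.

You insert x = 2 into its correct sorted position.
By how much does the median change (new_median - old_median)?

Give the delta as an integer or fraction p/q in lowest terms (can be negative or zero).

Answer: -1

Derivation:
Old median = 12
After inserting x = 2: new sorted = [-7, -5, -2, 2, 4, 11, 13, 19, 20, 21, 25]
New median = 11
Delta = 11 - 12 = -1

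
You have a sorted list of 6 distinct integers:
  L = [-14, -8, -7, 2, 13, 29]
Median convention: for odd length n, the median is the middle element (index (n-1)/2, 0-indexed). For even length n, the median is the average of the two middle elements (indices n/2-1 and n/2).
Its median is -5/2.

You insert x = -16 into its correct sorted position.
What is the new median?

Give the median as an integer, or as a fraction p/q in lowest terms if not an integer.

Answer: -7

Derivation:
Old list (sorted, length 6): [-14, -8, -7, 2, 13, 29]
Old median = -5/2
Insert x = -16
Old length even (6). Middle pair: indices 2,3 = -7,2.
New length odd (7). New median = single middle element.
x = -16: 0 elements are < x, 6 elements are > x.
New sorted list: [-16, -14, -8, -7, 2, 13, 29]
New median = -7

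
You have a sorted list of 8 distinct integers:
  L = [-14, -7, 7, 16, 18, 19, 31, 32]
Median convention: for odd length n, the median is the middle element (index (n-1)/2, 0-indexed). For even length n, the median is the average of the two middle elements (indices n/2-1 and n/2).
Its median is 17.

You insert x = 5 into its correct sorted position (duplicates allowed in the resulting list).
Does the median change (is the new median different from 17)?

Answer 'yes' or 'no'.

Answer: yes

Derivation:
Old median = 17
Insert x = 5
New median = 16
Changed? yes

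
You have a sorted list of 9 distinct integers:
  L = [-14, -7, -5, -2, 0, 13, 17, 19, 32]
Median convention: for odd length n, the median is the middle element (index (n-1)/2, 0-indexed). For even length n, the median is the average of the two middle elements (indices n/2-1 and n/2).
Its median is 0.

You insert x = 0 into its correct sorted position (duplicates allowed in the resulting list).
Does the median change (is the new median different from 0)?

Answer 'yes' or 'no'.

Old median = 0
Insert x = 0
New median = 0
Changed? no

Answer: no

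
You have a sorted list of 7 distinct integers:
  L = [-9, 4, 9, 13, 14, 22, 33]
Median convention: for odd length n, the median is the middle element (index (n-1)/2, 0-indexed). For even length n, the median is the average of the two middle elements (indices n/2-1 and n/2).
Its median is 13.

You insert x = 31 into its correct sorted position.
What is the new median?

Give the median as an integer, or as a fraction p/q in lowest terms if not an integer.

Old list (sorted, length 7): [-9, 4, 9, 13, 14, 22, 33]
Old median = 13
Insert x = 31
Old length odd (7). Middle was index 3 = 13.
New length even (8). New median = avg of two middle elements.
x = 31: 6 elements are < x, 1 elements are > x.
New sorted list: [-9, 4, 9, 13, 14, 22, 31, 33]
New median = 27/2

Answer: 27/2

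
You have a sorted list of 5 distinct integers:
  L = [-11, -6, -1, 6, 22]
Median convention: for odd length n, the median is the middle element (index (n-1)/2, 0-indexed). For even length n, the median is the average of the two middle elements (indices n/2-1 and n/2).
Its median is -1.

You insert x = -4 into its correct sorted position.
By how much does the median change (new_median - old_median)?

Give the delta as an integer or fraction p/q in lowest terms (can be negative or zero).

Answer: -3/2

Derivation:
Old median = -1
After inserting x = -4: new sorted = [-11, -6, -4, -1, 6, 22]
New median = -5/2
Delta = -5/2 - -1 = -3/2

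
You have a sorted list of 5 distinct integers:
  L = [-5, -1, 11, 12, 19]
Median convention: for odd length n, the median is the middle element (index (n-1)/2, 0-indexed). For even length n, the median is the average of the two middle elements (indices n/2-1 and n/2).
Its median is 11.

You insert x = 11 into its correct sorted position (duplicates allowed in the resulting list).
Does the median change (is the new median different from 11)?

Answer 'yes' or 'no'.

Old median = 11
Insert x = 11
New median = 11
Changed? no

Answer: no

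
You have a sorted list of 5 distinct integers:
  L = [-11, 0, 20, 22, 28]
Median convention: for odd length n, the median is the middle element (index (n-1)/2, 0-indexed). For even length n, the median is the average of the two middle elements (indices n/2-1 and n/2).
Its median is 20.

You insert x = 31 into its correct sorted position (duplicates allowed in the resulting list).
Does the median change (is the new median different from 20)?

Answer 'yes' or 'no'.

Answer: yes

Derivation:
Old median = 20
Insert x = 31
New median = 21
Changed? yes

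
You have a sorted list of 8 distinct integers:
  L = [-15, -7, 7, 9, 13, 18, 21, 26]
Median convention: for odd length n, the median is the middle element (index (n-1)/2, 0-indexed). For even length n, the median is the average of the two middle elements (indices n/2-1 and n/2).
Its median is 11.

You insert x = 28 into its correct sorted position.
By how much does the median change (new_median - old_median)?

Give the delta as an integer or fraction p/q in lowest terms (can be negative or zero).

Old median = 11
After inserting x = 28: new sorted = [-15, -7, 7, 9, 13, 18, 21, 26, 28]
New median = 13
Delta = 13 - 11 = 2

Answer: 2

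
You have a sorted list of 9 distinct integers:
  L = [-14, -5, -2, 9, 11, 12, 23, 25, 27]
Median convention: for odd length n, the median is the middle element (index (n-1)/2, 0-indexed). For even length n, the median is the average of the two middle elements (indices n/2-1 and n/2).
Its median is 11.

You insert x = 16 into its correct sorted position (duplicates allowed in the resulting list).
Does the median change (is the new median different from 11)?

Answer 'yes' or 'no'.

Old median = 11
Insert x = 16
New median = 23/2
Changed? yes

Answer: yes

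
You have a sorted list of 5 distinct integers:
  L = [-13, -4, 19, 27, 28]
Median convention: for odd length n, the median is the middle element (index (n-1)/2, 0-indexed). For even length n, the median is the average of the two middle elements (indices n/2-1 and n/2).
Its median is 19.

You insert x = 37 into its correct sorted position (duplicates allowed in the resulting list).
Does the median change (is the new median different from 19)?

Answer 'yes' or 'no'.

Old median = 19
Insert x = 37
New median = 23
Changed? yes

Answer: yes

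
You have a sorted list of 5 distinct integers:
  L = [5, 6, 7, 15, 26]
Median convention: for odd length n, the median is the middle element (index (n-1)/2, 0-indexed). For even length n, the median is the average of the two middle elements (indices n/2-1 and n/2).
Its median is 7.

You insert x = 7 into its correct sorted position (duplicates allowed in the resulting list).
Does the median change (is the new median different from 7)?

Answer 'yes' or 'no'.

Answer: no

Derivation:
Old median = 7
Insert x = 7
New median = 7
Changed? no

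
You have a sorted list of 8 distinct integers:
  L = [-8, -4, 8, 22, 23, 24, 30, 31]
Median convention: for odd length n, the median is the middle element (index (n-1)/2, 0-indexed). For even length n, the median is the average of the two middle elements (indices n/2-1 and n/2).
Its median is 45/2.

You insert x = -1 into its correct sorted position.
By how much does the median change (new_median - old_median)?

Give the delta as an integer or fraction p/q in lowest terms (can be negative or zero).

Answer: -1/2

Derivation:
Old median = 45/2
After inserting x = -1: new sorted = [-8, -4, -1, 8, 22, 23, 24, 30, 31]
New median = 22
Delta = 22 - 45/2 = -1/2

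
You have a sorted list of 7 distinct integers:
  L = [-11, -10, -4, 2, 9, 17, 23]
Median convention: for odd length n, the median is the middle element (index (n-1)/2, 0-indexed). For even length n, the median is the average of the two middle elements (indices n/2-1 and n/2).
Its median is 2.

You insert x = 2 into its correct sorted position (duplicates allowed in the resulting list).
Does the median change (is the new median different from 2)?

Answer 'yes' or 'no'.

Old median = 2
Insert x = 2
New median = 2
Changed? no

Answer: no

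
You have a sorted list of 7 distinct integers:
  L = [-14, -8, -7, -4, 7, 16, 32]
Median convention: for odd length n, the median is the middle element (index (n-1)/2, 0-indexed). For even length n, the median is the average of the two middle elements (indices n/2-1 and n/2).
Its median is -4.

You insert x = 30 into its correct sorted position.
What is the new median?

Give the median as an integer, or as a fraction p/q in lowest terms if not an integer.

Old list (sorted, length 7): [-14, -8, -7, -4, 7, 16, 32]
Old median = -4
Insert x = 30
Old length odd (7). Middle was index 3 = -4.
New length even (8). New median = avg of two middle elements.
x = 30: 6 elements are < x, 1 elements are > x.
New sorted list: [-14, -8, -7, -4, 7, 16, 30, 32]
New median = 3/2

Answer: 3/2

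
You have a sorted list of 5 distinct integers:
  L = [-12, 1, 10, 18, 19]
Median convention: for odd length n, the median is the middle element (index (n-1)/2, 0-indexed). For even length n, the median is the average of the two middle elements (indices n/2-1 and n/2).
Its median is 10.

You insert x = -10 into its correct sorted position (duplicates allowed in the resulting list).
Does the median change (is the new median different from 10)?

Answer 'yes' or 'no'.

Old median = 10
Insert x = -10
New median = 11/2
Changed? yes

Answer: yes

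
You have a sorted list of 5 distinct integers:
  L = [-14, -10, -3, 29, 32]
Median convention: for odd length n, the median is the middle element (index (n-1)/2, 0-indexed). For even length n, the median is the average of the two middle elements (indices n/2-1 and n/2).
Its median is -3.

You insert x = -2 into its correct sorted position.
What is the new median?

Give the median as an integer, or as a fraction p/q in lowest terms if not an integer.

Old list (sorted, length 5): [-14, -10, -3, 29, 32]
Old median = -3
Insert x = -2
Old length odd (5). Middle was index 2 = -3.
New length even (6). New median = avg of two middle elements.
x = -2: 3 elements are < x, 2 elements are > x.
New sorted list: [-14, -10, -3, -2, 29, 32]
New median = -5/2

Answer: -5/2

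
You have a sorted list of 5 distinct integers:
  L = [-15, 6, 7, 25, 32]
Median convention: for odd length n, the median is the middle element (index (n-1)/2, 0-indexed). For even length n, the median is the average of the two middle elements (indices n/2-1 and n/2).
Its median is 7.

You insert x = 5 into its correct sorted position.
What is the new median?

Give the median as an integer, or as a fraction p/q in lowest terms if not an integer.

Old list (sorted, length 5): [-15, 6, 7, 25, 32]
Old median = 7
Insert x = 5
Old length odd (5). Middle was index 2 = 7.
New length even (6). New median = avg of two middle elements.
x = 5: 1 elements are < x, 4 elements are > x.
New sorted list: [-15, 5, 6, 7, 25, 32]
New median = 13/2

Answer: 13/2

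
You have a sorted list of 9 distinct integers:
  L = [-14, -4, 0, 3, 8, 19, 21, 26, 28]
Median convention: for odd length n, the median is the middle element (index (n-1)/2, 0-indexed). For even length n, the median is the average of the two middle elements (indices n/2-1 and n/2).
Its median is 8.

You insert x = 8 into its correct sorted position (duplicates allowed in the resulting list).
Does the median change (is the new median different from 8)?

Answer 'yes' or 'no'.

Answer: no

Derivation:
Old median = 8
Insert x = 8
New median = 8
Changed? no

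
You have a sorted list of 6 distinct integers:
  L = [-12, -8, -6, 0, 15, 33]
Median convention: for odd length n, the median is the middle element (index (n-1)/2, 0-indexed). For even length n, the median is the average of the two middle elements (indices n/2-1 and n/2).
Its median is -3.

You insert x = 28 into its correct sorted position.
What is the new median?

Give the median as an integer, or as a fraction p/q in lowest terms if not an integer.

Answer: 0

Derivation:
Old list (sorted, length 6): [-12, -8, -6, 0, 15, 33]
Old median = -3
Insert x = 28
Old length even (6). Middle pair: indices 2,3 = -6,0.
New length odd (7). New median = single middle element.
x = 28: 5 elements are < x, 1 elements are > x.
New sorted list: [-12, -8, -6, 0, 15, 28, 33]
New median = 0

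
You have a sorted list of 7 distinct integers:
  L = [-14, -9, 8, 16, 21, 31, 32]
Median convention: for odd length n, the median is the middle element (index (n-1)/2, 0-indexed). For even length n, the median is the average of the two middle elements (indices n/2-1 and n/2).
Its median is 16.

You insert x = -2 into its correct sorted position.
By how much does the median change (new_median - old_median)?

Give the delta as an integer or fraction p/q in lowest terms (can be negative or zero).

Answer: -4

Derivation:
Old median = 16
After inserting x = -2: new sorted = [-14, -9, -2, 8, 16, 21, 31, 32]
New median = 12
Delta = 12 - 16 = -4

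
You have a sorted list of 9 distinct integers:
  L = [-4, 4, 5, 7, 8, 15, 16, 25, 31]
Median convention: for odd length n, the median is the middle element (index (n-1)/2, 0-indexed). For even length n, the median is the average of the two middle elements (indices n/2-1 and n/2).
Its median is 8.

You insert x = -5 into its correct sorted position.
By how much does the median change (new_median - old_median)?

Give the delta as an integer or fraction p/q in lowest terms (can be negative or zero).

Old median = 8
After inserting x = -5: new sorted = [-5, -4, 4, 5, 7, 8, 15, 16, 25, 31]
New median = 15/2
Delta = 15/2 - 8 = -1/2

Answer: -1/2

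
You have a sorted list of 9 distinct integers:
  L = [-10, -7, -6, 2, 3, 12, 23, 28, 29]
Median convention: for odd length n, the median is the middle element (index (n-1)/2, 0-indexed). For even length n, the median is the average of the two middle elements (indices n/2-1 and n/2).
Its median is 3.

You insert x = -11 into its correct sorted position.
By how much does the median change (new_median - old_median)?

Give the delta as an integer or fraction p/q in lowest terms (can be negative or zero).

Old median = 3
After inserting x = -11: new sorted = [-11, -10, -7, -6, 2, 3, 12, 23, 28, 29]
New median = 5/2
Delta = 5/2 - 3 = -1/2

Answer: -1/2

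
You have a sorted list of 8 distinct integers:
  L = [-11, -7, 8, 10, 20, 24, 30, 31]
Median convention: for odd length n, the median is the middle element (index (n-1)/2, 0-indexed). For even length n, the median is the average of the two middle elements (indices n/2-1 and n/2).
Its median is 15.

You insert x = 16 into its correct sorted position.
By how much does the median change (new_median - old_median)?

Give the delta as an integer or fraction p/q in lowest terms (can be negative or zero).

Old median = 15
After inserting x = 16: new sorted = [-11, -7, 8, 10, 16, 20, 24, 30, 31]
New median = 16
Delta = 16 - 15 = 1

Answer: 1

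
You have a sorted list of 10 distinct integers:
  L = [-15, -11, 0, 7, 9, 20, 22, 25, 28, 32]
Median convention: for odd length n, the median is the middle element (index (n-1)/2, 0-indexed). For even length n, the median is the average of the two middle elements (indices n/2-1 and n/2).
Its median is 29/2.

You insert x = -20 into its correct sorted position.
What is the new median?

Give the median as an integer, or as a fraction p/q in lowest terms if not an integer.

Answer: 9

Derivation:
Old list (sorted, length 10): [-15, -11, 0, 7, 9, 20, 22, 25, 28, 32]
Old median = 29/2
Insert x = -20
Old length even (10). Middle pair: indices 4,5 = 9,20.
New length odd (11). New median = single middle element.
x = -20: 0 elements are < x, 10 elements are > x.
New sorted list: [-20, -15, -11, 0, 7, 9, 20, 22, 25, 28, 32]
New median = 9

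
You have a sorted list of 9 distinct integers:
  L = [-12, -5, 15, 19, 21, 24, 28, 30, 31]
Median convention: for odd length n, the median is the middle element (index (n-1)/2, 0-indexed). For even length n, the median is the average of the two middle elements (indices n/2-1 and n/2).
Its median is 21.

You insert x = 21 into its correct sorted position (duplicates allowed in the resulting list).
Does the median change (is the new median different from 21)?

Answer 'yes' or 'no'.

Old median = 21
Insert x = 21
New median = 21
Changed? no

Answer: no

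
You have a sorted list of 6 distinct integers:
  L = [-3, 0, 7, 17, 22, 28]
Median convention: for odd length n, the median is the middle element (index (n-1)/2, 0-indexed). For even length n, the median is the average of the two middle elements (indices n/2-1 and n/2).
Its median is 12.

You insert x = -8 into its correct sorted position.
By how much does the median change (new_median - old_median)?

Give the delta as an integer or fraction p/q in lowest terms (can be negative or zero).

Old median = 12
After inserting x = -8: new sorted = [-8, -3, 0, 7, 17, 22, 28]
New median = 7
Delta = 7 - 12 = -5

Answer: -5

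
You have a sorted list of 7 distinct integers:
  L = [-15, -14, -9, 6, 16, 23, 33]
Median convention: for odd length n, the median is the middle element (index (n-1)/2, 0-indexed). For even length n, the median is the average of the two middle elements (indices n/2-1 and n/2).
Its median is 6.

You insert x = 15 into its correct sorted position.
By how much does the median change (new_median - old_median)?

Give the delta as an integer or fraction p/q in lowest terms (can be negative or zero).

Old median = 6
After inserting x = 15: new sorted = [-15, -14, -9, 6, 15, 16, 23, 33]
New median = 21/2
Delta = 21/2 - 6 = 9/2

Answer: 9/2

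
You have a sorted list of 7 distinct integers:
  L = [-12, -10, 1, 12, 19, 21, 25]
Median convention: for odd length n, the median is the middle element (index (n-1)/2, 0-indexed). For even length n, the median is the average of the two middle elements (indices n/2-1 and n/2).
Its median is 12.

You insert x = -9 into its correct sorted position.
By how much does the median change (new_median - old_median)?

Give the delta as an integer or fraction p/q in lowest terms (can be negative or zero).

Answer: -11/2

Derivation:
Old median = 12
After inserting x = -9: new sorted = [-12, -10, -9, 1, 12, 19, 21, 25]
New median = 13/2
Delta = 13/2 - 12 = -11/2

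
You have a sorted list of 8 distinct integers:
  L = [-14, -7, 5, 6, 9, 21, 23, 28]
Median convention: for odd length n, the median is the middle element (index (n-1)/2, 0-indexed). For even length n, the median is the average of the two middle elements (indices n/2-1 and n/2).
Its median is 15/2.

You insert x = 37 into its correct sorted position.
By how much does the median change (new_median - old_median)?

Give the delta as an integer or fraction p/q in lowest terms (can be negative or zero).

Old median = 15/2
After inserting x = 37: new sorted = [-14, -7, 5, 6, 9, 21, 23, 28, 37]
New median = 9
Delta = 9 - 15/2 = 3/2

Answer: 3/2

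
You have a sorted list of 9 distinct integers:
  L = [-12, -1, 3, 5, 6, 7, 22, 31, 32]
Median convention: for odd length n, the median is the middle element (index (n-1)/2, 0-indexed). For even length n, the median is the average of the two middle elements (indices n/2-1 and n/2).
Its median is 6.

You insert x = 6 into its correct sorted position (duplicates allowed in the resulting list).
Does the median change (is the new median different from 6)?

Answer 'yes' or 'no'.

Old median = 6
Insert x = 6
New median = 6
Changed? no

Answer: no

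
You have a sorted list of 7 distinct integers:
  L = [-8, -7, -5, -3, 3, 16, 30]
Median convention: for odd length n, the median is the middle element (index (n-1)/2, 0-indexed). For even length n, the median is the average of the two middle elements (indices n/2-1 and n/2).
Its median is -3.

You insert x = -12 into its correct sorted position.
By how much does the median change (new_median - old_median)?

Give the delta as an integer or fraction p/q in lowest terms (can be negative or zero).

Answer: -1

Derivation:
Old median = -3
After inserting x = -12: new sorted = [-12, -8, -7, -5, -3, 3, 16, 30]
New median = -4
Delta = -4 - -3 = -1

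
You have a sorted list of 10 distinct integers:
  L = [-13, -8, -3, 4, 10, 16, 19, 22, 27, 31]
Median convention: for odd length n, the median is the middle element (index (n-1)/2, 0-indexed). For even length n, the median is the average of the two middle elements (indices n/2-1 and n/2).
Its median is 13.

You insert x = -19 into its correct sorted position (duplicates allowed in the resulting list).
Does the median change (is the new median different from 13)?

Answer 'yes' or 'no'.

Old median = 13
Insert x = -19
New median = 10
Changed? yes

Answer: yes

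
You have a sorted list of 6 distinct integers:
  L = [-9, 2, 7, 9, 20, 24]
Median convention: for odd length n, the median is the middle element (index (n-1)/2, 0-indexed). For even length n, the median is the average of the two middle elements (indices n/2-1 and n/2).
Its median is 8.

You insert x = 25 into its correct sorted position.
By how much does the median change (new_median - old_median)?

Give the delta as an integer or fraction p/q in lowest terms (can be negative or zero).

Answer: 1

Derivation:
Old median = 8
After inserting x = 25: new sorted = [-9, 2, 7, 9, 20, 24, 25]
New median = 9
Delta = 9 - 8 = 1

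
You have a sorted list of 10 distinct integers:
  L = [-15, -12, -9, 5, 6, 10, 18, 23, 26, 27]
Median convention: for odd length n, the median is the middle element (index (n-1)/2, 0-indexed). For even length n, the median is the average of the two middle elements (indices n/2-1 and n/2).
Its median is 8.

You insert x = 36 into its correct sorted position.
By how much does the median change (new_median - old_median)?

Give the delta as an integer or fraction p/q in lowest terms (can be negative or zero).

Old median = 8
After inserting x = 36: new sorted = [-15, -12, -9, 5, 6, 10, 18, 23, 26, 27, 36]
New median = 10
Delta = 10 - 8 = 2

Answer: 2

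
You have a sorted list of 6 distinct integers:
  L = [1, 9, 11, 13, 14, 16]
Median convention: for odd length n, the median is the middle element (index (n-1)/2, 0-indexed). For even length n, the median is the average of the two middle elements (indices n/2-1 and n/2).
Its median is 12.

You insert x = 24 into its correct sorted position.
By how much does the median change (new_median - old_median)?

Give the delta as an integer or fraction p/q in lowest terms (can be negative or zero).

Old median = 12
After inserting x = 24: new sorted = [1, 9, 11, 13, 14, 16, 24]
New median = 13
Delta = 13 - 12 = 1

Answer: 1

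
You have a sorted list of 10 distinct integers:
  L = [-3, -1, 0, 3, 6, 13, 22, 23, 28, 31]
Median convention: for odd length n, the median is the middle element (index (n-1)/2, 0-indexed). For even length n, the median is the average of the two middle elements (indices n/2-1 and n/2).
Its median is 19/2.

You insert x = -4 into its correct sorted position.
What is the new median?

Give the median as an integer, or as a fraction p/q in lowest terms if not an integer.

Answer: 6

Derivation:
Old list (sorted, length 10): [-3, -1, 0, 3, 6, 13, 22, 23, 28, 31]
Old median = 19/2
Insert x = -4
Old length even (10). Middle pair: indices 4,5 = 6,13.
New length odd (11). New median = single middle element.
x = -4: 0 elements are < x, 10 elements are > x.
New sorted list: [-4, -3, -1, 0, 3, 6, 13, 22, 23, 28, 31]
New median = 6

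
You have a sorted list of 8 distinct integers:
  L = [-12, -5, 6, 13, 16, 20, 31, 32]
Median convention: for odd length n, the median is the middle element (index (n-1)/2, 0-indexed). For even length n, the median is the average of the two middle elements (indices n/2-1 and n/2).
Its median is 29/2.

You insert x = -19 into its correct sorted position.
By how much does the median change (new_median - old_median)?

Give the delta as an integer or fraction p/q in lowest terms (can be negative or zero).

Old median = 29/2
After inserting x = -19: new sorted = [-19, -12, -5, 6, 13, 16, 20, 31, 32]
New median = 13
Delta = 13 - 29/2 = -3/2

Answer: -3/2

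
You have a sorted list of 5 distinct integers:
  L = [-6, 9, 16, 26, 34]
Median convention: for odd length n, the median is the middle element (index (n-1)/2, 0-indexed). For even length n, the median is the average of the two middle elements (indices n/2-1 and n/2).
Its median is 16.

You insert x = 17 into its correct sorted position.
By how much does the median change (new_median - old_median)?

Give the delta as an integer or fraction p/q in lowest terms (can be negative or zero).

Answer: 1/2

Derivation:
Old median = 16
After inserting x = 17: new sorted = [-6, 9, 16, 17, 26, 34]
New median = 33/2
Delta = 33/2 - 16 = 1/2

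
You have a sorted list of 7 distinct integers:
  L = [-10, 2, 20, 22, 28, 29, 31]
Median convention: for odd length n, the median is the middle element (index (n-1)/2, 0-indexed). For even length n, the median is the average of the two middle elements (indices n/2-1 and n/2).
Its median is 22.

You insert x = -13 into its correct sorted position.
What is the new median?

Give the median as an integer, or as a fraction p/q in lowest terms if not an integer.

Answer: 21

Derivation:
Old list (sorted, length 7): [-10, 2, 20, 22, 28, 29, 31]
Old median = 22
Insert x = -13
Old length odd (7). Middle was index 3 = 22.
New length even (8). New median = avg of two middle elements.
x = -13: 0 elements are < x, 7 elements are > x.
New sorted list: [-13, -10, 2, 20, 22, 28, 29, 31]
New median = 21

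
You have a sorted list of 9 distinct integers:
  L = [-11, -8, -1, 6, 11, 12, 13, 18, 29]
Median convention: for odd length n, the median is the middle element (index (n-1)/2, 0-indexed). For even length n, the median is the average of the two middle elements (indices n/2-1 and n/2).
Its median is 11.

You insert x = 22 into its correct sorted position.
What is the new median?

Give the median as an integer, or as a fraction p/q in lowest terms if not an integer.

Answer: 23/2

Derivation:
Old list (sorted, length 9): [-11, -8, -1, 6, 11, 12, 13, 18, 29]
Old median = 11
Insert x = 22
Old length odd (9). Middle was index 4 = 11.
New length even (10). New median = avg of two middle elements.
x = 22: 8 elements are < x, 1 elements are > x.
New sorted list: [-11, -8, -1, 6, 11, 12, 13, 18, 22, 29]
New median = 23/2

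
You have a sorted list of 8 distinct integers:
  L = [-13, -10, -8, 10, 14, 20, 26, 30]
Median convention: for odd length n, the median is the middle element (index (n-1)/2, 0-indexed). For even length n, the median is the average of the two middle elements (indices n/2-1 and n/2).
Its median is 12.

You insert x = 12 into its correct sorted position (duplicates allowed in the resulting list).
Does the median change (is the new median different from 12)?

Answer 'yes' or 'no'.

Old median = 12
Insert x = 12
New median = 12
Changed? no

Answer: no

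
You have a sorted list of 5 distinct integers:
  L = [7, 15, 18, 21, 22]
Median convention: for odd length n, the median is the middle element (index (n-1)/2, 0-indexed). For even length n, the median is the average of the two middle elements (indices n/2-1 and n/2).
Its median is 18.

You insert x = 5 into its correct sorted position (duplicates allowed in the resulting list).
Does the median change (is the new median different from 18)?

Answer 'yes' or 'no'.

Old median = 18
Insert x = 5
New median = 33/2
Changed? yes

Answer: yes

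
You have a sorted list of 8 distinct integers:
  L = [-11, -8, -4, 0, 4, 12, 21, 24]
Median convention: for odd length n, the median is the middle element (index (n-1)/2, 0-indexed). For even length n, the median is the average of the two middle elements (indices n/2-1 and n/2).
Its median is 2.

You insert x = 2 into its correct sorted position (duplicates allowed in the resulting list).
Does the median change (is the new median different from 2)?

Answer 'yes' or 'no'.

Answer: no

Derivation:
Old median = 2
Insert x = 2
New median = 2
Changed? no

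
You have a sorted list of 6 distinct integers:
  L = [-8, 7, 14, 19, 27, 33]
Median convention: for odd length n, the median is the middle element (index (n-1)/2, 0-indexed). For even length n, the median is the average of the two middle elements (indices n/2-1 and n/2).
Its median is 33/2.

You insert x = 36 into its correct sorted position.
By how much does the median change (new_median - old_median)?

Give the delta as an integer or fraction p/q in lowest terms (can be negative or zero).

Old median = 33/2
After inserting x = 36: new sorted = [-8, 7, 14, 19, 27, 33, 36]
New median = 19
Delta = 19 - 33/2 = 5/2

Answer: 5/2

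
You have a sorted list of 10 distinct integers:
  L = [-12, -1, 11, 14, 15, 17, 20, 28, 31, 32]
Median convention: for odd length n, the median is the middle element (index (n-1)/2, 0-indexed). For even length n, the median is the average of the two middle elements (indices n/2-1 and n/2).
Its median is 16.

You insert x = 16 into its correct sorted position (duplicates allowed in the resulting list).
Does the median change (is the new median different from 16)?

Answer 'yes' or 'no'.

Answer: no

Derivation:
Old median = 16
Insert x = 16
New median = 16
Changed? no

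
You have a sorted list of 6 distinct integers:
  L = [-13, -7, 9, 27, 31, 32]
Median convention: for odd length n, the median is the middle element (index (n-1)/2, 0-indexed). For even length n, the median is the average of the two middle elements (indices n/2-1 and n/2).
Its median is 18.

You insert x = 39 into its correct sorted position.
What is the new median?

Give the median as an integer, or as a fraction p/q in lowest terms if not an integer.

Answer: 27

Derivation:
Old list (sorted, length 6): [-13, -7, 9, 27, 31, 32]
Old median = 18
Insert x = 39
Old length even (6). Middle pair: indices 2,3 = 9,27.
New length odd (7). New median = single middle element.
x = 39: 6 elements are < x, 0 elements are > x.
New sorted list: [-13, -7, 9, 27, 31, 32, 39]
New median = 27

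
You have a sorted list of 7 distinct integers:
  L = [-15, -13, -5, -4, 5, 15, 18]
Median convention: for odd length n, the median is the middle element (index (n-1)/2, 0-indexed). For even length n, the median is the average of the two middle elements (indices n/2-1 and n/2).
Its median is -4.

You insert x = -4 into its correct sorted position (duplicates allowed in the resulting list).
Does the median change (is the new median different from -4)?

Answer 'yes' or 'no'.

Answer: no

Derivation:
Old median = -4
Insert x = -4
New median = -4
Changed? no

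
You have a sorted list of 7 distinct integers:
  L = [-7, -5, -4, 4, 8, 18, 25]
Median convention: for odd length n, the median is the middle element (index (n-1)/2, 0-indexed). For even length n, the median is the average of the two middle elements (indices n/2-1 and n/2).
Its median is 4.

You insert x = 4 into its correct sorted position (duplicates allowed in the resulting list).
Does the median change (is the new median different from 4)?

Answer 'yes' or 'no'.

Answer: no

Derivation:
Old median = 4
Insert x = 4
New median = 4
Changed? no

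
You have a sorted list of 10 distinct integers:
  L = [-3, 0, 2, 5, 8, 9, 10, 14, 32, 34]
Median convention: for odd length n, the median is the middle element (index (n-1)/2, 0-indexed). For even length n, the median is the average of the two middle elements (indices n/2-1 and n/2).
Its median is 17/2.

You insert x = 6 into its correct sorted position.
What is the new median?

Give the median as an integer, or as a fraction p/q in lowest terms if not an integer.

Old list (sorted, length 10): [-3, 0, 2, 5, 8, 9, 10, 14, 32, 34]
Old median = 17/2
Insert x = 6
Old length even (10). Middle pair: indices 4,5 = 8,9.
New length odd (11). New median = single middle element.
x = 6: 4 elements are < x, 6 elements are > x.
New sorted list: [-3, 0, 2, 5, 6, 8, 9, 10, 14, 32, 34]
New median = 8

Answer: 8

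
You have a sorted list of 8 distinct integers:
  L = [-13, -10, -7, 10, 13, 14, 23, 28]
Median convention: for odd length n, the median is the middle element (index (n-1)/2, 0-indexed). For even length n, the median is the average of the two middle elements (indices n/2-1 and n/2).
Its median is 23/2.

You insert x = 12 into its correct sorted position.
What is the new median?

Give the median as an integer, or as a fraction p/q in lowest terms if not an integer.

Old list (sorted, length 8): [-13, -10, -7, 10, 13, 14, 23, 28]
Old median = 23/2
Insert x = 12
Old length even (8). Middle pair: indices 3,4 = 10,13.
New length odd (9). New median = single middle element.
x = 12: 4 elements are < x, 4 elements are > x.
New sorted list: [-13, -10, -7, 10, 12, 13, 14, 23, 28]
New median = 12

Answer: 12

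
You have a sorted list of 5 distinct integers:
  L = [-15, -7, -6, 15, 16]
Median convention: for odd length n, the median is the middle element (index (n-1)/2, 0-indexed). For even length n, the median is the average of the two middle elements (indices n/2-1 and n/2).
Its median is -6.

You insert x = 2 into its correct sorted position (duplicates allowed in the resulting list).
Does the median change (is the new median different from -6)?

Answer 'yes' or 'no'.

Answer: yes

Derivation:
Old median = -6
Insert x = 2
New median = -2
Changed? yes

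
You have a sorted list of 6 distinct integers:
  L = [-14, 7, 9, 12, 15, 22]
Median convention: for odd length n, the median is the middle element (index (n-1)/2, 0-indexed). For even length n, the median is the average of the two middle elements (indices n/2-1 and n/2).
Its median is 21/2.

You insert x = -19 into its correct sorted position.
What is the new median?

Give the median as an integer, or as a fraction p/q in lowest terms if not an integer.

Answer: 9

Derivation:
Old list (sorted, length 6): [-14, 7, 9, 12, 15, 22]
Old median = 21/2
Insert x = -19
Old length even (6). Middle pair: indices 2,3 = 9,12.
New length odd (7). New median = single middle element.
x = -19: 0 elements are < x, 6 elements are > x.
New sorted list: [-19, -14, 7, 9, 12, 15, 22]
New median = 9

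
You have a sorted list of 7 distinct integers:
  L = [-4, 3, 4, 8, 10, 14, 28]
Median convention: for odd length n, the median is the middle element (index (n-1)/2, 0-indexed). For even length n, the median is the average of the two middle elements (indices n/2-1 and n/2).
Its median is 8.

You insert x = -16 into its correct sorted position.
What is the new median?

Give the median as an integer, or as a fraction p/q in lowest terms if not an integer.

Old list (sorted, length 7): [-4, 3, 4, 8, 10, 14, 28]
Old median = 8
Insert x = -16
Old length odd (7). Middle was index 3 = 8.
New length even (8). New median = avg of two middle elements.
x = -16: 0 elements are < x, 7 elements are > x.
New sorted list: [-16, -4, 3, 4, 8, 10, 14, 28]
New median = 6

Answer: 6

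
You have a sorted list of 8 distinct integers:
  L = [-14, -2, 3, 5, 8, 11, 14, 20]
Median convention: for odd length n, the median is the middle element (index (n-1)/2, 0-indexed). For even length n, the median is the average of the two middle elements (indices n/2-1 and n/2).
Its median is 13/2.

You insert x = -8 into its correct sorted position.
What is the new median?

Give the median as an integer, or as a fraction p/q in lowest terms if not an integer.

Answer: 5

Derivation:
Old list (sorted, length 8): [-14, -2, 3, 5, 8, 11, 14, 20]
Old median = 13/2
Insert x = -8
Old length even (8). Middle pair: indices 3,4 = 5,8.
New length odd (9). New median = single middle element.
x = -8: 1 elements are < x, 7 elements are > x.
New sorted list: [-14, -8, -2, 3, 5, 8, 11, 14, 20]
New median = 5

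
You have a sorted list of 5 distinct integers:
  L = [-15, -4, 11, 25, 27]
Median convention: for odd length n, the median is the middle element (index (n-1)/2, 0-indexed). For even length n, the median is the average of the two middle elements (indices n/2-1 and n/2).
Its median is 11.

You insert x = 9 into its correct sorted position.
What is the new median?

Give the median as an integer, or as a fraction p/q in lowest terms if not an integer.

Answer: 10

Derivation:
Old list (sorted, length 5): [-15, -4, 11, 25, 27]
Old median = 11
Insert x = 9
Old length odd (5). Middle was index 2 = 11.
New length even (6). New median = avg of two middle elements.
x = 9: 2 elements are < x, 3 elements are > x.
New sorted list: [-15, -4, 9, 11, 25, 27]
New median = 10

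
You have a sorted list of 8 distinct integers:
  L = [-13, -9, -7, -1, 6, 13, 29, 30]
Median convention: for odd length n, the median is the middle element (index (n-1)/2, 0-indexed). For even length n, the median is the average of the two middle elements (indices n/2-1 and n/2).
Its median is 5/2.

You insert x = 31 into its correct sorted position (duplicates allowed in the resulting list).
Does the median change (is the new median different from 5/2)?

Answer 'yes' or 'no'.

Old median = 5/2
Insert x = 31
New median = 6
Changed? yes

Answer: yes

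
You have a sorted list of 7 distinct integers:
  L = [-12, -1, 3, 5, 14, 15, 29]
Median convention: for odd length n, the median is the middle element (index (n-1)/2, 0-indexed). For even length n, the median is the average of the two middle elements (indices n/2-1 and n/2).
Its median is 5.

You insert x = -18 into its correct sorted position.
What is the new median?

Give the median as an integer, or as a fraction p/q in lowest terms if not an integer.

Answer: 4

Derivation:
Old list (sorted, length 7): [-12, -1, 3, 5, 14, 15, 29]
Old median = 5
Insert x = -18
Old length odd (7). Middle was index 3 = 5.
New length even (8). New median = avg of two middle elements.
x = -18: 0 elements are < x, 7 elements are > x.
New sorted list: [-18, -12, -1, 3, 5, 14, 15, 29]
New median = 4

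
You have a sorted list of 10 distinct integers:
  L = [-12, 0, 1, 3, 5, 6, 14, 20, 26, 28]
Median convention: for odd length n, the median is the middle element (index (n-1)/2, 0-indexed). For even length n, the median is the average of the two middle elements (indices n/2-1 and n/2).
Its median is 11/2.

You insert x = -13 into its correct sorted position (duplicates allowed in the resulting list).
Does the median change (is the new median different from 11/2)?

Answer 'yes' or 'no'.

Old median = 11/2
Insert x = -13
New median = 5
Changed? yes

Answer: yes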